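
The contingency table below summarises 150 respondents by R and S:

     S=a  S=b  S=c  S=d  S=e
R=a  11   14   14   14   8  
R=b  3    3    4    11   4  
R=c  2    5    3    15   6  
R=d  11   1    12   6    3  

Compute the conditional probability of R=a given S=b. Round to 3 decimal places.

Total with S=b: 14 + 3 + 5 + 1 = 23.
P(R=a | S=b) = 14/23 = 0.609.

0.609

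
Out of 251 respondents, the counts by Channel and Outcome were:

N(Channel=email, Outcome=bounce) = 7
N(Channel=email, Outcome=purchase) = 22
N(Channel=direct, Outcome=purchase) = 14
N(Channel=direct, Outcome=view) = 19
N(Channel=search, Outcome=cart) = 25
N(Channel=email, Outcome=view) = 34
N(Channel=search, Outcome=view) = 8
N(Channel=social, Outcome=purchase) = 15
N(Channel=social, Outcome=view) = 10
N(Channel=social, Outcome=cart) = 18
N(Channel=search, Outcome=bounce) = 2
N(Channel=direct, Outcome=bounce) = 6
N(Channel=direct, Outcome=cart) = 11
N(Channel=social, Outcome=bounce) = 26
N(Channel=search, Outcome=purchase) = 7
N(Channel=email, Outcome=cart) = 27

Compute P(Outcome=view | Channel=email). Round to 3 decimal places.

0.378

Total with Channel=email: 7 + 34 + 27 + 22 = 90.
P(Outcome=view | Channel=email) = 34/90 = 0.378.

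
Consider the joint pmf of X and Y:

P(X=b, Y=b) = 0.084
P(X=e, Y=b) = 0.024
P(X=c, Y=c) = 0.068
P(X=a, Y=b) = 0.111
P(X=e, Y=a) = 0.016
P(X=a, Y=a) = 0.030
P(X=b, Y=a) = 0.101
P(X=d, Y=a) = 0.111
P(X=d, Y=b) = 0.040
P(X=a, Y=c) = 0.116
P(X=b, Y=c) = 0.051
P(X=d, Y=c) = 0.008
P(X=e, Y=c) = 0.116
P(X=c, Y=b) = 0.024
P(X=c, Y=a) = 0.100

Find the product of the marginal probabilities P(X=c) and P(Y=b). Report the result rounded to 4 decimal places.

0.0543

P(X=c) = 0.100 + 0.024 + 0.068 = 0.192.
P(Y=b) = 0.111 + 0.084 + 0.024 + 0.040 + 0.024 = 0.283.
Product: 0.192 × 0.283 = 0.0543.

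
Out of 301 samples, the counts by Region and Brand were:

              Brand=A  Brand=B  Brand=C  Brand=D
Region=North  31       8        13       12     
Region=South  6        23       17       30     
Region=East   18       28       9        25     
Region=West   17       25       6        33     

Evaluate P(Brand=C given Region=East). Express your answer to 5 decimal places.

0.11250

Total with Region=East: 18 + 28 + 9 + 25 = 80.
P(Brand=C | Region=East) = 9/80 = 0.11250.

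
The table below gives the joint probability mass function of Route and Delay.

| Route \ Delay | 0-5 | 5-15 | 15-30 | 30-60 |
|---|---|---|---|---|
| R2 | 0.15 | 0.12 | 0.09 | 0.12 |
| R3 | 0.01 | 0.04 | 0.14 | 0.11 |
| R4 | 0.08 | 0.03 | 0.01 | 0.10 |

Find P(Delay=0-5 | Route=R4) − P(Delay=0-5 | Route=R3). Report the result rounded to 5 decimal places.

P(Route=R4) = 0.08 + 0.03 + 0.01 + 0.10 = 0.22; P(Delay=0-5 | Route=R4) = 0.08/0.22 = 0.363636.
P(Route=R3) = 0.01 + 0.04 + 0.14 + 0.11 = 0.30; P(Delay=0-5 | Route=R3) = 0.01/0.30 = 0.033333.
Difference = 0.33030.

0.33030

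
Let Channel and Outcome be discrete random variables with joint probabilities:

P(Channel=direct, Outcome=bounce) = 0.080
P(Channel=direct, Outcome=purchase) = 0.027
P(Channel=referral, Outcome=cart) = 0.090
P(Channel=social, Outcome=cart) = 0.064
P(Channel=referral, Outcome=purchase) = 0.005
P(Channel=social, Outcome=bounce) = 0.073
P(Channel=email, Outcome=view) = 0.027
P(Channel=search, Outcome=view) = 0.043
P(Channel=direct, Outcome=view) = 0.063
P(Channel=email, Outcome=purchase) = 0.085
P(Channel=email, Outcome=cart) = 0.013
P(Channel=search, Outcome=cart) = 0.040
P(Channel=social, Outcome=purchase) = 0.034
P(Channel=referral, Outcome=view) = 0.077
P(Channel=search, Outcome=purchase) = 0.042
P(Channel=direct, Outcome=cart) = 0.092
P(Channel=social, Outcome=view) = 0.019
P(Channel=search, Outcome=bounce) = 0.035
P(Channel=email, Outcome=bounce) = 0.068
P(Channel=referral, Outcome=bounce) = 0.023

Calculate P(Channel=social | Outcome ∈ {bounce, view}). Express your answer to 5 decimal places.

0.18110

P(Outcome=bounce) = 0.068 + 0.035 + 0.073 + 0.080 + 0.023 = 0.279.
P(Outcome=view) = 0.027 + 0.043 + 0.019 + 0.063 + 0.077 = 0.229.
P(Outcome ∈ {bounce, view}) = 0.279 + 0.229 = 0.508; P(Channel=social, Outcome ∈ {bounce, view}) = 0.073 + 0.019 = 0.092.
P(Channel=social | Outcome ∈ {bounce, view}) = 0.092/0.508 = 0.18110.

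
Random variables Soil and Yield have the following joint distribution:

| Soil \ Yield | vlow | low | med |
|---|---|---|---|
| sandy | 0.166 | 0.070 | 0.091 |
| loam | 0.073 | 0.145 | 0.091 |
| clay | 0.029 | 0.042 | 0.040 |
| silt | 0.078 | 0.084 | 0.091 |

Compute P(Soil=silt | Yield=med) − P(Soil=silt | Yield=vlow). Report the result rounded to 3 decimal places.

0.065

P(Yield=med) = 0.091 + 0.091 + 0.040 + 0.091 = 0.313; P(Soil=silt | Yield=med) = 0.091/0.313 = 0.2907.
P(Yield=vlow) = 0.166 + 0.073 + 0.029 + 0.078 = 0.346; P(Soil=silt | Yield=vlow) = 0.078/0.346 = 0.2254.
Difference = 0.065.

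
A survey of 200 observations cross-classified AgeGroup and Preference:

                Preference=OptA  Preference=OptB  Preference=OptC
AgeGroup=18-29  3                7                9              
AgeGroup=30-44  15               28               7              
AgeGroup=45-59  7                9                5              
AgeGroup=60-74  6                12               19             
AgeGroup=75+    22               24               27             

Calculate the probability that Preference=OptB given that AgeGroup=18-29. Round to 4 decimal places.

0.3684

Total with AgeGroup=18-29: 3 + 7 + 9 = 19.
P(Preference=OptB | AgeGroup=18-29) = 7/19 = 0.3684.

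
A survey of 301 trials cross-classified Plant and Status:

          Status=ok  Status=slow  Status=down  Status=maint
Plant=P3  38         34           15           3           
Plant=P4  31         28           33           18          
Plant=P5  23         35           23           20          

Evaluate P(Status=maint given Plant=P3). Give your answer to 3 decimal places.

Total with Plant=P3: 38 + 34 + 15 + 3 = 90.
P(Status=maint | Plant=P3) = 3/90 = 0.033.

0.033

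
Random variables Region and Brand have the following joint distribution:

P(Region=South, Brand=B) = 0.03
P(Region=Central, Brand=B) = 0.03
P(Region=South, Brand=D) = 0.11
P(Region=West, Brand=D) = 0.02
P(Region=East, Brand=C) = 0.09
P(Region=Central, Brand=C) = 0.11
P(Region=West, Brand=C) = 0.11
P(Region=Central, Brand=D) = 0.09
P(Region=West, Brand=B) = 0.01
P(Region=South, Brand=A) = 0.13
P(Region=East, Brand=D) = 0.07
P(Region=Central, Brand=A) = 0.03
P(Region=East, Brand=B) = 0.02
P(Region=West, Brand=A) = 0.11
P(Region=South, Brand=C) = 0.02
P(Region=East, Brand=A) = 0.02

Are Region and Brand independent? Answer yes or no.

no

P(Region=South) = 0.29 and P(Brand=C) = 0.33, so their product is 0.0957, but P(Region=South, Brand=C) = 0.02. Since these differ, Region and Brand are not independent.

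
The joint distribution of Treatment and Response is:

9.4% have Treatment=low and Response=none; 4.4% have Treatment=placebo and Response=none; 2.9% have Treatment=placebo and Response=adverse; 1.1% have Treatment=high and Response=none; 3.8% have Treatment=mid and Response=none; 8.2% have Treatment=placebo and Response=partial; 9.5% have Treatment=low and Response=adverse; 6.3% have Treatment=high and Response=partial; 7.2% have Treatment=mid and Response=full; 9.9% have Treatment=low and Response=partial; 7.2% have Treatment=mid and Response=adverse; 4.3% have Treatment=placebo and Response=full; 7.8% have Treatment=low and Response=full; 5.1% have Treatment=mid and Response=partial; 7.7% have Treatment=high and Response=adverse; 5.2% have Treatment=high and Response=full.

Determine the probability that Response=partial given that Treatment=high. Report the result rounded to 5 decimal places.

0.31034

P(Treatment=high) = 0.011 + 0.063 + 0.052 + 0.077 = 0.203.
P(Response=partial | Treatment=high) = 0.063/0.203 = 0.31034.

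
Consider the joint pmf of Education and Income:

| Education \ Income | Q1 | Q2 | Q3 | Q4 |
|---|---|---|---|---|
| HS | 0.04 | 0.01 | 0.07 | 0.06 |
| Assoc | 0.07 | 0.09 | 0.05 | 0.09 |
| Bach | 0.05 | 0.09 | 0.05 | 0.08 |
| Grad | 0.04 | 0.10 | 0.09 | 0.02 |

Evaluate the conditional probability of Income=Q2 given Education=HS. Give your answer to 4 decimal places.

P(Education=HS) = 0.04 + 0.01 + 0.07 + 0.06 = 0.18.
P(Income=Q2 | Education=HS) = 0.01/0.18 = 0.0556.

0.0556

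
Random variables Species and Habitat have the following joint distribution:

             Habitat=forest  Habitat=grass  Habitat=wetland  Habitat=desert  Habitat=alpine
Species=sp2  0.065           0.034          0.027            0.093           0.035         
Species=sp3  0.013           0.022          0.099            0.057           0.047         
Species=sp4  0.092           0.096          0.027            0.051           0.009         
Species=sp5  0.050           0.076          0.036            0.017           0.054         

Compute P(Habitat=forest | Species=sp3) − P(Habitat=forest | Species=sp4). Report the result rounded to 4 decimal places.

-0.2799

P(Species=sp3) = 0.013 + 0.022 + 0.099 + 0.057 + 0.047 = 0.238; P(Habitat=forest | Species=sp3) = 0.013/0.238 = 0.05462.
P(Species=sp4) = 0.092 + 0.096 + 0.027 + 0.051 + 0.009 = 0.275; P(Habitat=forest | Species=sp4) = 0.092/0.275 = 0.33455.
Difference = -0.2799.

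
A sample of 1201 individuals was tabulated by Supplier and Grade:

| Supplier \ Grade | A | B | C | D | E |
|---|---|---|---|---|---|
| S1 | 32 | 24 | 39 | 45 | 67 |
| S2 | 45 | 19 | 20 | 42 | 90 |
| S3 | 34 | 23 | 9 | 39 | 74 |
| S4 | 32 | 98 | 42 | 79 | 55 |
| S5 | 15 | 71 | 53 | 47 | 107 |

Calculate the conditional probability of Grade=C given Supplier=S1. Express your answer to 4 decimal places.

0.1884

Total with Supplier=S1: 32 + 24 + 39 + 45 + 67 = 207.
P(Grade=C | Supplier=S1) = 39/207 = 0.1884.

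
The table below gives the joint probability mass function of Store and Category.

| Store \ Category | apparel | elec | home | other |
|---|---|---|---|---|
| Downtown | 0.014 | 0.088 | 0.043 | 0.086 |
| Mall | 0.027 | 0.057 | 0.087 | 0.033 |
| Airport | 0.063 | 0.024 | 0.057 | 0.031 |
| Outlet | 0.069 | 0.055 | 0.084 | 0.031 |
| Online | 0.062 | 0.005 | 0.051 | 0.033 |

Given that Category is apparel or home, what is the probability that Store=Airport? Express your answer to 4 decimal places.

0.2154

P(Category=apparel) = 0.014 + 0.027 + 0.063 + 0.069 + 0.062 = 0.235.
P(Category=home) = 0.043 + 0.087 + 0.057 + 0.084 + 0.051 = 0.322.
P(Category ∈ {apparel, home}) = 0.235 + 0.322 = 0.557; P(Store=Airport, Category ∈ {apparel, home}) = 0.063 + 0.057 = 0.120.
P(Store=Airport | Category ∈ {apparel, home}) = 0.120/0.557 = 0.2154.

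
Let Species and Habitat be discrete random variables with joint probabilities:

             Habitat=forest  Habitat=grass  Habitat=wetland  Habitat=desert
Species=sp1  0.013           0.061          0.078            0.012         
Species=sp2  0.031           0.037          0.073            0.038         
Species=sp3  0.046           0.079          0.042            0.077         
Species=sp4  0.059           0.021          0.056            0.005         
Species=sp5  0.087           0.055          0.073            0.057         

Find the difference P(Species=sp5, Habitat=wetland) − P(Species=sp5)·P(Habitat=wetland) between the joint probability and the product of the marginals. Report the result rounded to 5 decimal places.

-0.01458

P(Species=sp5) = 0.087 + 0.055 + 0.073 + 0.057 = 0.272.
P(Habitat=wetland) = 0.078 + 0.073 + 0.042 + 0.056 + 0.073 = 0.322.
P(Species=sp5, Habitat=wetland) − P(Species=sp5)P(Habitat=wetland) = 0.073 − 0.272×0.322 = -0.01458.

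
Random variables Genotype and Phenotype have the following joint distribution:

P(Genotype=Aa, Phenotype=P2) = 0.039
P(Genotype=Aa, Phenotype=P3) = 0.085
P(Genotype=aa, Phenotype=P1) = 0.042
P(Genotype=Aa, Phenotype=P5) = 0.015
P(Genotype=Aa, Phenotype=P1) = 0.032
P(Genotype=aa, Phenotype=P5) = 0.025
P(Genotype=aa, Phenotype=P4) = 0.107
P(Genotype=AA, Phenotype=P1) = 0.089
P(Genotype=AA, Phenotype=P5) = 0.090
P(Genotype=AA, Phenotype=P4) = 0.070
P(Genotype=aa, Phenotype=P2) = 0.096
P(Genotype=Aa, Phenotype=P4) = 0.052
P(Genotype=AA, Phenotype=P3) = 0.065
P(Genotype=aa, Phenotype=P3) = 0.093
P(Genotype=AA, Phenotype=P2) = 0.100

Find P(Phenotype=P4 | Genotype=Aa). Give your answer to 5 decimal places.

0.23318

P(Genotype=Aa) = 0.032 + 0.039 + 0.085 + 0.052 + 0.015 = 0.223.
P(Phenotype=P4 | Genotype=Aa) = 0.052/0.223 = 0.23318.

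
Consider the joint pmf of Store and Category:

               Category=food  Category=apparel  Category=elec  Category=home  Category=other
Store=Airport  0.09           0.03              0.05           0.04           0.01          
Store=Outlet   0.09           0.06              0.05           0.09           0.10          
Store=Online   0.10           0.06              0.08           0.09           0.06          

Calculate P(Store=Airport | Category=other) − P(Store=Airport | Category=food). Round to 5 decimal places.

P(Category=other) = 0.01 + 0.10 + 0.06 = 0.17; P(Store=Airport | Category=other) = 0.01/0.17 = 0.058824.
P(Category=food) = 0.09 + 0.09 + 0.10 = 0.28; P(Store=Airport | Category=food) = 0.09/0.28 = 0.321429.
Difference = -0.26261.

-0.26261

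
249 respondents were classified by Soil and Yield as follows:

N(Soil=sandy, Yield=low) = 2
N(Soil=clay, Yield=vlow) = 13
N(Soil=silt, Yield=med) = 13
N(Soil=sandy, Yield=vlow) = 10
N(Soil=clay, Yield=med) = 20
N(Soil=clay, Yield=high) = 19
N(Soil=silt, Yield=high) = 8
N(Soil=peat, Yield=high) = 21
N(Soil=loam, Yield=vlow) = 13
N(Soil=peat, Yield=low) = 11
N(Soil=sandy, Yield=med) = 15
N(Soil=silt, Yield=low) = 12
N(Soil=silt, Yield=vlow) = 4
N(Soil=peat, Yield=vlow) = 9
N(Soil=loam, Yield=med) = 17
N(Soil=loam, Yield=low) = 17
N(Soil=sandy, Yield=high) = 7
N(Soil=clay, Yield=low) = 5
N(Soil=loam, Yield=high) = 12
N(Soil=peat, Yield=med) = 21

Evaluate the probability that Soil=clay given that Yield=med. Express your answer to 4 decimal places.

0.2326

Total with Yield=med: 15 + 17 + 20 + 13 + 21 = 86.
P(Soil=clay | Yield=med) = 20/86 = 0.2326.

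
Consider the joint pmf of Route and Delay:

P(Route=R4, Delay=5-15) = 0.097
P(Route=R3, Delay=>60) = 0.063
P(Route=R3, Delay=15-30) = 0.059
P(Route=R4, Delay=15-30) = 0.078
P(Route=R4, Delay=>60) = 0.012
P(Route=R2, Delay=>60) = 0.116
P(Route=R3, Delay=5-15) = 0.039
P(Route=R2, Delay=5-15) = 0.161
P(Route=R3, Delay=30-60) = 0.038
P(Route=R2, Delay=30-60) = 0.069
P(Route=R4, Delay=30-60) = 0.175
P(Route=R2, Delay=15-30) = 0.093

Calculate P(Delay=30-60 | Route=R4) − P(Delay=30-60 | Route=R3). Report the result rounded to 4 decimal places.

0.2925

P(Route=R4) = 0.097 + 0.078 + 0.175 + 0.012 = 0.362; P(Delay=30-60 | Route=R4) = 0.175/0.362 = 0.48343.
P(Route=R3) = 0.039 + 0.059 + 0.038 + 0.063 = 0.199; P(Delay=30-60 | Route=R3) = 0.038/0.199 = 0.19095.
Difference = 0.2925.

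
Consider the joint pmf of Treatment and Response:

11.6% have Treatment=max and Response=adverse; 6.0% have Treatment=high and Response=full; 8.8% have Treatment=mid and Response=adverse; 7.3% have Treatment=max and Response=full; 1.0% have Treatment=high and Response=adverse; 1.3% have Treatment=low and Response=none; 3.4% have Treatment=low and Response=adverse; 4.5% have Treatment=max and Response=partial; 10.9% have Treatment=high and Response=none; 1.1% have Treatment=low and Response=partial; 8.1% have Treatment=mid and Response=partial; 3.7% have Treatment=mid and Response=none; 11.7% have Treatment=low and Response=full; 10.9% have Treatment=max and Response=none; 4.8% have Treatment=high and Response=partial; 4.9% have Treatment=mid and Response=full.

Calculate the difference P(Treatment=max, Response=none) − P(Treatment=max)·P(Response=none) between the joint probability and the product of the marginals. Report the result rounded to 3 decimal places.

P(Treatment=max) = 0.109 + 0.045 + 0.073 + 0.116 = 0.343.
P(Response=none) = 0.013 + 0.037 + 0.109 + 0.109 = 0.268.
P(Treatment=max, Response=none) − P(Treatment=max)P(Response=none) = 0.109 − 0.343×0.268 = 0.017.

0.017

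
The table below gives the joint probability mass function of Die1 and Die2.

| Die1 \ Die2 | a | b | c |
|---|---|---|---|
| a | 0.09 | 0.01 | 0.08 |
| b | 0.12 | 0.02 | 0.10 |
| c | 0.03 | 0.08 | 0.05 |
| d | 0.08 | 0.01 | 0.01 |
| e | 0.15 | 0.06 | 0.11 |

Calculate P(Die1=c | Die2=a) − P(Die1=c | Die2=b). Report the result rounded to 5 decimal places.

P(Die2=a) = 0.09 + 0.12 + 0.03 + 0.08 + 0.15 = 0.47; P(Die1=c | Die2=a) = 0.03/0.47 = 0.063830.
P(Die2=b) = 0.01 + 0.02 + 0.08 + 0.01 + 0.06 = 0.18; P(Die1=c | Die2=b) = 0.08/0.18 = 0.444444.
Difference = -0.38061.

-0.38061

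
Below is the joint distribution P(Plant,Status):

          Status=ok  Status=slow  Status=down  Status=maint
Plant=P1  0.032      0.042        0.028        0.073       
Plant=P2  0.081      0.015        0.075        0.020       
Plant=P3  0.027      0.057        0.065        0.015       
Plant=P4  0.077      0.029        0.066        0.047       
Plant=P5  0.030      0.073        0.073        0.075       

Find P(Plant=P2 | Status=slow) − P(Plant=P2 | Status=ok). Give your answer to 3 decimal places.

-0.258

P(Status=slow) = 0.042 + 0.015 + 0.057 + 0.029 + 0.073 = 0.216; P(Plant=P2 | Status=slow) = 0.015/0.216 = 0.0694.
P(Status=ok) = 0.032 + 0.081 + 0.027 + 0.077 + 0.030 = 0.247; P(Plant=P2 | Status=ok) = 0.081/0.247 = 0.3279.
Difference = -0.258.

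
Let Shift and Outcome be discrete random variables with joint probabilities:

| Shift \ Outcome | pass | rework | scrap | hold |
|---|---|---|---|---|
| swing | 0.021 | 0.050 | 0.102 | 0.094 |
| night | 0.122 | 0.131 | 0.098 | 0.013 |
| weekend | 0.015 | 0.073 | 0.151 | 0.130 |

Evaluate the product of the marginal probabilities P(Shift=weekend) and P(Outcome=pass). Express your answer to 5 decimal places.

P(Shift=weekend) = 0.015 + 0.073 + 0.151 + 0.130 = 0.369.
P(Outcome=pass) = 0.021 + 0.122 + 0.015 = 0.158.
Product: 0.369 × 0.158 = 0.05830.

0.05830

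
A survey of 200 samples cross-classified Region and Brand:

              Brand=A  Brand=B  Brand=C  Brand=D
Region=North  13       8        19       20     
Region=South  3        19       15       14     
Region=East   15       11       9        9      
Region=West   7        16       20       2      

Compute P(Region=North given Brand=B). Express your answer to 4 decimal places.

0.1481

Total with Brand=B: 8 + 19 + 11 + 16 = 54.
P(Region=North | Brand=B) = 8/54 = 0.1481.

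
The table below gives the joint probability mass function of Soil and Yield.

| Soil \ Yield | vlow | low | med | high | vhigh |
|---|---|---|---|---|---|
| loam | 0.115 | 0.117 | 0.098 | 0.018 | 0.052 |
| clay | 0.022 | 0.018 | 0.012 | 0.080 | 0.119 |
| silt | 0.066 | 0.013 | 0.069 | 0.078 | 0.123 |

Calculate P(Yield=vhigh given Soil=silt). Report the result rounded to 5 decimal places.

0.35244

P(Soil=silt) = 0.066 + 0.013 + 0.069 + 0.078 + 0.123 = 0.349.
P(Yield=vhigh | Soil=silt) = 0.123/0.349 = 0.35244.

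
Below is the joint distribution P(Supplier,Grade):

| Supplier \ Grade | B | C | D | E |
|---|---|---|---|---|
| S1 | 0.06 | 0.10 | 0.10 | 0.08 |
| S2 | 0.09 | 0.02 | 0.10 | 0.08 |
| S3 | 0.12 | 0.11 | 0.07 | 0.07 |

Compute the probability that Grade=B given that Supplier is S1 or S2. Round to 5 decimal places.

0.23810

P(Supplier=S1) = 0.06 + 0.10 + 0.10 + 0.08 = 0.34.
P(Supplier=S2) = 0.09 + 0.02 + 0.10 + 0.08 = 0.29.
P(Supplier ∈ {S1, S2}) = 0.34 + 0.29 = 0.63; P(Grade=B, Supplier ∈ {S1, S2}) = 0.06 + 0.09 = 0.15.
P(Grade=B | Supplier ∈ {S1, S2}) = 0.15/0.63 = 0.23810.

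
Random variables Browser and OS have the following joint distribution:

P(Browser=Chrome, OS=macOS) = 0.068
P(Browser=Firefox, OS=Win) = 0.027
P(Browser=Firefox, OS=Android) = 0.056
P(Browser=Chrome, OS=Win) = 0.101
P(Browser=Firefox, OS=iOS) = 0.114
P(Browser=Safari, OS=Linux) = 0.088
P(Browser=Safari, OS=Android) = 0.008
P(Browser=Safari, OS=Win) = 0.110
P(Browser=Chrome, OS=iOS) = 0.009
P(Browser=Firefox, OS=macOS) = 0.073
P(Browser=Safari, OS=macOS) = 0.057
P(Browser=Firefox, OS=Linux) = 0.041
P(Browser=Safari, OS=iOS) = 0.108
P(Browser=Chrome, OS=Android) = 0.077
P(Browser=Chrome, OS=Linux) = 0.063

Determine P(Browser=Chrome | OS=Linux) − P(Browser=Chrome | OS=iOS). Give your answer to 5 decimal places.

P(OS=Linux) = 0.063 + 0.041 + 0.088 = 0.192; P(Browser=Chrome | OS=Linux) = 0.063/0.192 = 0.328125.
P(OS=iOS) = 0.009 + 0.114 + 0.108 = 0.231; P(Browser=Chrome | OS=iOS) = 0.009/0.231 = 0.038961.
Difference = 0.28916.

0.28916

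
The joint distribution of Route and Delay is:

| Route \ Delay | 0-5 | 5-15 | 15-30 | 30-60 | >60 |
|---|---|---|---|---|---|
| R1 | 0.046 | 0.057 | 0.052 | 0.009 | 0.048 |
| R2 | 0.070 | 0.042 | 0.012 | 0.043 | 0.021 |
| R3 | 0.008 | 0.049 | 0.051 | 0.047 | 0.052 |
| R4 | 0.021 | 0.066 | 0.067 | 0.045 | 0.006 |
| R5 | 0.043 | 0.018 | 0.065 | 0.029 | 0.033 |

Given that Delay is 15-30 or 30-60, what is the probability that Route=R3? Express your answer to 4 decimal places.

P(Delay=15-30) = 0.052 + 0.012 + 0.051 + 0.067 + 0.065 = 0.247.
P(Delay=30-60) = 0.009 + 0.043 + 0.047 + 0.045 + 0.029 = 0.173.
P(Delay ∈ {15-30, 30-60}) = 0.247 + 0.173 = 0.420; P(Route=R3, Delay ∈ {15-30, 30-60}) = 0.051 + 0.047 = 0.098.
P(Route=R3 | Delay ∈ {15-30, 30-60}) = 0.098/0.420 = 0.2333.

0.2333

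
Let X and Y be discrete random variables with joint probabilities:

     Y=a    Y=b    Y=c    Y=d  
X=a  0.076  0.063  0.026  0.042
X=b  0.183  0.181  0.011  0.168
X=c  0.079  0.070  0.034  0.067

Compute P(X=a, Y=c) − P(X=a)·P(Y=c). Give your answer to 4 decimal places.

0.0113

P(X=a) = 0.076 + 0.063 + 0.026 + 0.042 = 0.207.
P(Y=c) = 0.026 + 0.011 + 0.034 = 0.071.
P(X=a, Y=c) − P(X=a)P(Y=c) = 0.026 − 0.207×0.071 = 0.0113.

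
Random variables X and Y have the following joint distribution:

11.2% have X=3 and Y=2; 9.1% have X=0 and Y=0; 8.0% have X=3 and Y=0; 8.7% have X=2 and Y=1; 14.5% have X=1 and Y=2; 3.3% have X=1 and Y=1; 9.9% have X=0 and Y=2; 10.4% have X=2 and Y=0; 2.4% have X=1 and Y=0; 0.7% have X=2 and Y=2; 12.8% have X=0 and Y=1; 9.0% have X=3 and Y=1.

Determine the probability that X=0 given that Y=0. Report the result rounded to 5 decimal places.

0.30435

P(Y=0) = 0.091 + 0.024 + 0.104 + 0.080 = 0.299.
P(X=0 | Y=0) = 0.091/0.299 = 0.30435.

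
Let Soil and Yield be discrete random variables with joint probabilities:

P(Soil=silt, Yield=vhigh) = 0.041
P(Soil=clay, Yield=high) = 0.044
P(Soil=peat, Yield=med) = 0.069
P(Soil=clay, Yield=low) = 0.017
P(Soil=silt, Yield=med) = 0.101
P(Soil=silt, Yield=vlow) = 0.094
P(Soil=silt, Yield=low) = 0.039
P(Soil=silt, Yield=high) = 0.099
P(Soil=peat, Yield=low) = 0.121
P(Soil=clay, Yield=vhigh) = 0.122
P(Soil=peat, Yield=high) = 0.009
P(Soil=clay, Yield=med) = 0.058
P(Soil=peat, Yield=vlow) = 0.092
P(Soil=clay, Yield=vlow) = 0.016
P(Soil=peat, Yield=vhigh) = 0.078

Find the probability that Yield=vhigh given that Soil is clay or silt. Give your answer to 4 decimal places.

P(Soil=clay) = 0.016 + 0.017 + 0.058 + 0.044 + 0.122 = 0.257.
P(Soil=silt) = 0.094 + 0.039 + 0.101 + 0.099 + 0.041 = 0.374.
P(Soil ∈ {clay, silt}) = 0.257 + 0.374 = 0.631; P(Yield=vhigh, Soil ∈ {clay, silt}) = 0.122 + 0.041 = 0.163.
P(Yield=vhigh | Soil ∈ {clay, silt}) = 0.163/0.631 = 0.2583.

0.2583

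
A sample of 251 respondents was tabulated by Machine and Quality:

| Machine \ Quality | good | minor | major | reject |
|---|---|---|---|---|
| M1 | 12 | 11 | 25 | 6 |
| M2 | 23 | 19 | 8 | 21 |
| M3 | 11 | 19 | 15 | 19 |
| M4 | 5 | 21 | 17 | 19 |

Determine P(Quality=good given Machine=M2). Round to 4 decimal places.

0.3239

Total with Machine=M2: 23 + 19 + 8 + 21 = 71.
P(Quality=good | Machine=M2) = 23/71 = 0.3239.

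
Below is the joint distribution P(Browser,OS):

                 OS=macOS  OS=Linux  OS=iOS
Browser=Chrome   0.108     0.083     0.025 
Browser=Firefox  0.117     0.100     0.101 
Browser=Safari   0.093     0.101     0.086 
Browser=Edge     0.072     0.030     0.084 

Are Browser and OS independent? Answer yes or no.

P(Browser=Chrome) = 0.216 and P(OS=iOS) = 0.296, so their product is 0.06394, but P(Browser=Chrome, OS=iOS) = 0.025. Since these differ, Browser and OS are not independent.

no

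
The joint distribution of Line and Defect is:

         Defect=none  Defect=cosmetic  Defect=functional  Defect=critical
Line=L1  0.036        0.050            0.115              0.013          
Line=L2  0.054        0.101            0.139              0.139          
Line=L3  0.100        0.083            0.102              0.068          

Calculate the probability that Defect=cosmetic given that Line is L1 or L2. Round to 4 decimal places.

0.2334

P(Line=L1) = 0.036 + 0.050 + 0.115 + 0.013 = 0.214.
P(Line=L2) = 0.054 + 0.101 + 0.139 + 0.139 = 0.433.
P(Line ∈ {L1, L2}) = 0.214 + 0.433 = 0.647; P(Defect=cosmetic, Line ∈ {L1, L2}) = 0.050 + 0.101 = 0.151.
P(Defect=cosmetic | Line ∈ {L1, L2}) = 0.151/0.647 = 0.2334.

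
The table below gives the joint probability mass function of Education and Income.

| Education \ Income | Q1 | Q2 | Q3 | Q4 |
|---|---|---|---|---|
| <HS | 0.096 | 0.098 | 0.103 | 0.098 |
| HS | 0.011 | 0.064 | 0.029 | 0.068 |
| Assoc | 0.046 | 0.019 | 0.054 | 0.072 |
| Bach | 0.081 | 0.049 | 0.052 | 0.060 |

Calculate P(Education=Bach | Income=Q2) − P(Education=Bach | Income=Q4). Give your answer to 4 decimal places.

0.0117

P(Income=Q2) = 0.098 + 0.064 + 0.019 + 0.049 = 0.230; P(Education=Bach | Income=Q2) = 0.049/0.230 = 0.21304.
P(Income=Q4) = 0.098 + 0.068 + 0.072 + 0.060 = 0.298; P(Education=Bach | Income=Q4) = 0.060/0.298 = 0.20134.
Difference = 0.0117.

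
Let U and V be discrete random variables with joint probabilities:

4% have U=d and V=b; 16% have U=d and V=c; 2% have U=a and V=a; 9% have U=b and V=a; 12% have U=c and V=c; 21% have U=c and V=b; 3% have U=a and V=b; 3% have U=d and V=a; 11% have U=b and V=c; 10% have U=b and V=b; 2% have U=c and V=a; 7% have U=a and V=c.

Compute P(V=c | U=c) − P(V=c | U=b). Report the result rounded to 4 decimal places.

P(U=c) = 0.02 + 0.21 + 0.12 = 0.35; P(V=c | U=c) = 0.12/0.35 = 0.34286.
P(U=b) = 0.09 + 0.10 + 0.11 = 0.30; P(V=c | U=b) = 0.11/0.30 = 0.36667.
Difference = -0.0238.

-0.0238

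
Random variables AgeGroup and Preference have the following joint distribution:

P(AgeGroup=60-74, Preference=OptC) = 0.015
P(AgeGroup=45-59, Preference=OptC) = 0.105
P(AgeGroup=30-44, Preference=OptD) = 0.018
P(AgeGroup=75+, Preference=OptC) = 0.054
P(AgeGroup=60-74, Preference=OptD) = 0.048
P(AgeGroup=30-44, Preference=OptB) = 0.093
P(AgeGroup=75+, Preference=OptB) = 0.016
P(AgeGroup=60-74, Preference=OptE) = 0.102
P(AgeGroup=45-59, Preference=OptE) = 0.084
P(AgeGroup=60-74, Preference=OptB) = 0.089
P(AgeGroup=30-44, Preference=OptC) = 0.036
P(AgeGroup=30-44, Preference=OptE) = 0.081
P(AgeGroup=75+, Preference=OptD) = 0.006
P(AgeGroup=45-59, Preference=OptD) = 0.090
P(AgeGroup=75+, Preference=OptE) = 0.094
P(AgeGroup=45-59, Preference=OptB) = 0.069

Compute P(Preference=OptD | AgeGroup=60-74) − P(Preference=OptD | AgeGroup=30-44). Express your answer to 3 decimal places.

0.110

P(AgeGroup=60-74) = 0.089 + 0.015 + 0.048 + 0.102 = 0.254; P(Preference=OptD | AgeGroup=60-74) = 0.048/0.254 = 0.1890.
P(AgeGroup=30-44) = 0.093 + 0.036 + 0.018 + 0.081 = 0.228; P(Preference=OptD | AgeGroup=30-44) = 0.018/0.228 = 0.0789.
Difference = 0.110.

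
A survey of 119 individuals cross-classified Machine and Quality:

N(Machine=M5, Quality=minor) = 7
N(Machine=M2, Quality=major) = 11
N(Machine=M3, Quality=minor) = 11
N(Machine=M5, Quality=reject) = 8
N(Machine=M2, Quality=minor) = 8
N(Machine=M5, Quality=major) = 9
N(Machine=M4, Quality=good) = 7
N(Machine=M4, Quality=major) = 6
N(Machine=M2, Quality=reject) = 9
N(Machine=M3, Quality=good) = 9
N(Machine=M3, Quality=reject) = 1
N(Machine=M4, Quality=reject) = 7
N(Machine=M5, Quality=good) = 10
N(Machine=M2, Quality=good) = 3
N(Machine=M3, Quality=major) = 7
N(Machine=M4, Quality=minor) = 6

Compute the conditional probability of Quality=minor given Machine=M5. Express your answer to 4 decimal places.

0.2059

Total with Machine=M5: 10 + 7 + 9 + 8 = 34.
P(Quality=minor | Machine=M5) = 7/34 = 0.2059.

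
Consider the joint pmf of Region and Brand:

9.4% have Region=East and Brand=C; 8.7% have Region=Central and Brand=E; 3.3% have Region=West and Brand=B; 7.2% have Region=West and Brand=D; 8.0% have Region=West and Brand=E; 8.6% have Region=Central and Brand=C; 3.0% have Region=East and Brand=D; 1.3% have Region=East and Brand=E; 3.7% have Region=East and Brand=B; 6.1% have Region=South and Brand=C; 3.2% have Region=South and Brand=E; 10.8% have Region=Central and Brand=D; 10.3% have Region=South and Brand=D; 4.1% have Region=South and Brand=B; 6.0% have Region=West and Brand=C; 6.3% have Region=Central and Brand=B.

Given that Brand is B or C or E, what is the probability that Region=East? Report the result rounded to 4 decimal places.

0.2096

P(Brand=B) = 0.041 + 0.037 + 0.033 + 0.063 = 0.174.
P(Brand=C) = 0.061 + 0.094 + 0.060 + 0.086 = 0.301.
P(Brand=E) = 0.032 + 0.013 + 0.080 + 0.087 = 0.212.
P(Brand ∈ {B, C, E}) = 0.174 + 0.301 + 0.212 = 0.687; P(Region=East, Brand ∈ {B, C, E}) = 0.037 + 0.094 + 0.013 = 0.144.
P(Region=East | Brand ∈ {B, C, E}) = 0.144/0.687 = 0.2096.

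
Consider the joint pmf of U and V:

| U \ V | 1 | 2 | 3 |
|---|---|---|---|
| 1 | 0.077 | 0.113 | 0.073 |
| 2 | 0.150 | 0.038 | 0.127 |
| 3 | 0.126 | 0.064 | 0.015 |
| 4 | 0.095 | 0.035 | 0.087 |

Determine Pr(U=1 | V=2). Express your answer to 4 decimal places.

P(V=2) = 0.113 + 0.038 + 0.064 + 0.035 = 0.250.
P(U=1 | V=2) = 0.113/0.250 = 0.4520.

0.4520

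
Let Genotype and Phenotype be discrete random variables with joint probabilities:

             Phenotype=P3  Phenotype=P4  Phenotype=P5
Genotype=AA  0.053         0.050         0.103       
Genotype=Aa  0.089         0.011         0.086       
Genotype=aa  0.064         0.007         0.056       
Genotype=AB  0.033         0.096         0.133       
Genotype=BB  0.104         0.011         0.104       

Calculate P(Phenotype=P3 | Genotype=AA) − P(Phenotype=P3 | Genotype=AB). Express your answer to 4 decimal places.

0.1313

P(Genotype=AA) = 0.053 + 0.050 + 0.103 = 0.206; P(Phenotype=P3 | Genotype=AA) = 0.053/0.206 = 0.25728.
P(Genotype=AB) = 0.033 + 0.096 + 0.133 = 0.262; P(Phenotype=P3 | Genotype=AB) = 0.033/0.262 = 0.12595.
Difference = 0.1313.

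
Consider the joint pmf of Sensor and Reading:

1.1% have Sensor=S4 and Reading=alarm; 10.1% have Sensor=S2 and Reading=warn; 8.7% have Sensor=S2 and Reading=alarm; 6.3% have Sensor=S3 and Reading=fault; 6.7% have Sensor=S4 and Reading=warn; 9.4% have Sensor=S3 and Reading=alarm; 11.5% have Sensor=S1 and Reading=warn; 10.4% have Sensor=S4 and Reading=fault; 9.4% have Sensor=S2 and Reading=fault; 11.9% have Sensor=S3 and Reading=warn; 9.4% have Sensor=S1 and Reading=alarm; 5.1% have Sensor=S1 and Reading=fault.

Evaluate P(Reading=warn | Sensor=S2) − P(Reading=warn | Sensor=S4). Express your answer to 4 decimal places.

-0.0100

P(Sensor=S2) = 0.101 + 0.087 + 0.094 = 0.282; P(Reading=warn | Sensor=S2) = 0.101/0.282 = 0.35816.
P(Sensor=S4) = 0.067 + 0.011 + 0.104 = 0.182; P(Reading=warn | Sensor=S4) = 0.067/0.182 = 0.36813.
Difference = -0.0100.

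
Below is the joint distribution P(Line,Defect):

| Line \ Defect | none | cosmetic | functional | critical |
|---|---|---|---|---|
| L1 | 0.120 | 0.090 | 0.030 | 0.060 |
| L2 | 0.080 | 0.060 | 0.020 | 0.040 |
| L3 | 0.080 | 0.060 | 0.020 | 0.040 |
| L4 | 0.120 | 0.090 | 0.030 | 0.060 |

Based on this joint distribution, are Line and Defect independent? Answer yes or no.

Every cell satisfies P(Line,Defect) = P(Line)·P(Defect). For instance P(Line=L4) = 0.300, P(Defect=functional) = 0.100, and 0.300×0.100 = 0.030 matches the joint entry. So Line and Defect are independent.

yes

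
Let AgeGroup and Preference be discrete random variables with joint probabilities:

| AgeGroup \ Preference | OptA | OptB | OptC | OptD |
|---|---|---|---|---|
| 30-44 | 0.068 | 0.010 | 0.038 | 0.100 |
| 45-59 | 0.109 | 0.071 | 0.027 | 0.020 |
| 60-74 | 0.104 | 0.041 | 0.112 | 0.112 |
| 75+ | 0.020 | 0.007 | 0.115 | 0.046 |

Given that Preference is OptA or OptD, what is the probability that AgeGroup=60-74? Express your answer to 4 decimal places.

P(Preference=OptA) = 0.068 + 0.109 + 0.104 + 0.020 = 0.301.
P(Preference=OptD) = 0.100 + 0.020 + 0.112 + 0.046 = 0.278.
P(Preference ∈ {OptA, OptD}) = 0.301 + 0.278 = 0.579; P(AgeGroup=60-74, Preference ∈ {OptA, OptD}) = 0.104 + 0.112 = 0.216.
P(AgeGroup=60-74 | Preference ∈ {OptA, OptD}) = 0.216/0.579 = 0.3731.

0.3731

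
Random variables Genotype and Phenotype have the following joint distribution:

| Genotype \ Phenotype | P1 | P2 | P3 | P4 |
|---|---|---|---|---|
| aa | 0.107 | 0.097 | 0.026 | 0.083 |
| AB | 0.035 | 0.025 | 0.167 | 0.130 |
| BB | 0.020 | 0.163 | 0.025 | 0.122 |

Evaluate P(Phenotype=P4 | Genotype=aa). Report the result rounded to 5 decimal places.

P(Genotype=aa) = 0.107 + 0.097 + 0.026 + 0.083 = 0.313.
P(Phenotype=P4 | Genotype=aa) = 0.083/0.313 = 0.26518.

0.26518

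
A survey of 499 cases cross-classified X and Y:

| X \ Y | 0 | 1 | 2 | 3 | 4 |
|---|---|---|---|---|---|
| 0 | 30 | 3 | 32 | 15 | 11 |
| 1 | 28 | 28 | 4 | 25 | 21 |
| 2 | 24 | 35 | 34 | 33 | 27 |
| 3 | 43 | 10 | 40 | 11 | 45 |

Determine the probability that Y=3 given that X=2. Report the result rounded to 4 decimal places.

0.2157

Total with X=2: 24 + 35 + 34 + 33 + 27 = 153.
P(Y=3 | X=2) = 33/153 = 0.2157.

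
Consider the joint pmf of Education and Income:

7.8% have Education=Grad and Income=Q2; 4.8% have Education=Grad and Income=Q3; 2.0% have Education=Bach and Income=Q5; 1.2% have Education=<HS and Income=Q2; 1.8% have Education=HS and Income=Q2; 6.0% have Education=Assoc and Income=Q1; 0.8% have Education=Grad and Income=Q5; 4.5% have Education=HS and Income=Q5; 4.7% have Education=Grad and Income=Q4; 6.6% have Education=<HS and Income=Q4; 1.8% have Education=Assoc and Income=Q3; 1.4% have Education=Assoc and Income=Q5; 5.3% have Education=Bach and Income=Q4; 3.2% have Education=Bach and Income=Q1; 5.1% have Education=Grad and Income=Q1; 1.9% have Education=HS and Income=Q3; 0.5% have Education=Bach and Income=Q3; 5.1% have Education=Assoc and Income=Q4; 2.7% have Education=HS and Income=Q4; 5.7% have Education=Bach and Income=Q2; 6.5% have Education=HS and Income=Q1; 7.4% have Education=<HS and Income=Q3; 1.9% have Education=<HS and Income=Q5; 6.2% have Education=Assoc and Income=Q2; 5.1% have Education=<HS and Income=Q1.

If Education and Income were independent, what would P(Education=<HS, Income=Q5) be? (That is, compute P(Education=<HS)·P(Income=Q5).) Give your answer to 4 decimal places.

0.0235

P(Education=<HS) = 0.051 + 0.012 + 0.074 + 0.066 + 0.019 = 0.222.
P(Income=Q5) = 0.019 + 0.045 + 0.014 + 0.020 + 0.008 = 0.106.
Product: 0.222 × 0.106 = 0.0235.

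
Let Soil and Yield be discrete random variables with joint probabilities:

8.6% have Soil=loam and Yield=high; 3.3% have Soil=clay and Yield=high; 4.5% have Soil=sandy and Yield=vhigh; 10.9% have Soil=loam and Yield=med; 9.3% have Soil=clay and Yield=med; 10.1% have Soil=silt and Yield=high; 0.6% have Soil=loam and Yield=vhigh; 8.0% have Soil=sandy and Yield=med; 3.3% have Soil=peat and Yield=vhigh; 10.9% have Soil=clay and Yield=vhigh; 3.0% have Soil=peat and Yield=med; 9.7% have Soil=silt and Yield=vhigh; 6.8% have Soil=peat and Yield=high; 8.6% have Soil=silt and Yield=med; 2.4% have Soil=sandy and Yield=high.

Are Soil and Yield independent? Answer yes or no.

no

P(Soil=loam) = 0.201 and P(Yield=vhigh) = 0.290, so their product is 0.05829, but P(Soil=loam, Yield=vhigh) = 0.006. Since these differ, Soil and Yield are not independent.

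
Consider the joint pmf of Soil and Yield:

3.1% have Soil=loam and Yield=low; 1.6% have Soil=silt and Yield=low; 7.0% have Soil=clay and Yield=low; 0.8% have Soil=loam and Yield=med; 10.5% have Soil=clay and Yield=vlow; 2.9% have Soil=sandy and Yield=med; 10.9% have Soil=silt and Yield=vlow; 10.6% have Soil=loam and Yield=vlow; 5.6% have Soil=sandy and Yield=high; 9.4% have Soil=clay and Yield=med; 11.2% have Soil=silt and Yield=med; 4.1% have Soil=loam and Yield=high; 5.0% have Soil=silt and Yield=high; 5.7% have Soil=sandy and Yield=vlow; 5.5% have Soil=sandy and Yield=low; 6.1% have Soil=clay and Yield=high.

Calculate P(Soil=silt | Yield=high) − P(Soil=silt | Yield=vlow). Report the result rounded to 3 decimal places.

P(Yield=high) = 0.056 + 0.041 + 0.061 + 0.050 = 0.208; P(Soil=silt | Yield=high) = 0.050/0.208 = 0.2404.
P(Yield=vlow) = 0.057 + 0.106 + 0.105 + 0.109 = 0.377; P(Soil=silt | Yield=vlow) = 0.109/0.377 = 0.2891.
Difference = -0.049.

-0.049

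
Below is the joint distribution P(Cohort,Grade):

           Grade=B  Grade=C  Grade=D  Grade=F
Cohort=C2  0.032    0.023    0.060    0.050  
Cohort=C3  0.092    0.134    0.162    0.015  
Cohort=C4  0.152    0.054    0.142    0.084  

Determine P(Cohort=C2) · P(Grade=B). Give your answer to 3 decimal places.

P(Cohort=C2) = 0.032 + 0.023 + 0.060 + 0.050 = 0.165.
P(Grade=B) = 0.032 + 0.092 + 0.152 = 0.276.
Product: 0.165 × 0.276 = 0.046.

0.046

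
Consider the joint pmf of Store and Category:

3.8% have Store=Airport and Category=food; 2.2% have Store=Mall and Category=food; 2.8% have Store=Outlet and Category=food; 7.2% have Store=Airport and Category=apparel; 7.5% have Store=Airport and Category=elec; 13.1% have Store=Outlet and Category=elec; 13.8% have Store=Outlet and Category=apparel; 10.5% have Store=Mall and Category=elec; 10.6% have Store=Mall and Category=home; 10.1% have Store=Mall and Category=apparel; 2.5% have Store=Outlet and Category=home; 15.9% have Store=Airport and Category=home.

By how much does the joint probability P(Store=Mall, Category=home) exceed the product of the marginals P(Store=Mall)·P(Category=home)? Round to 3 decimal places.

0.009

P(Store=Mall) = 0.022 + 0.101 + 0.105 + 0.106 = 0.334.
P(Category=home) = 0.106 + 0.159 + 0.025 = 0.290.
P(Store=Mall, Category=home) − P(Store=Mall)P(Category=home) = 0.106 − 0.334×0.290 = 0.009.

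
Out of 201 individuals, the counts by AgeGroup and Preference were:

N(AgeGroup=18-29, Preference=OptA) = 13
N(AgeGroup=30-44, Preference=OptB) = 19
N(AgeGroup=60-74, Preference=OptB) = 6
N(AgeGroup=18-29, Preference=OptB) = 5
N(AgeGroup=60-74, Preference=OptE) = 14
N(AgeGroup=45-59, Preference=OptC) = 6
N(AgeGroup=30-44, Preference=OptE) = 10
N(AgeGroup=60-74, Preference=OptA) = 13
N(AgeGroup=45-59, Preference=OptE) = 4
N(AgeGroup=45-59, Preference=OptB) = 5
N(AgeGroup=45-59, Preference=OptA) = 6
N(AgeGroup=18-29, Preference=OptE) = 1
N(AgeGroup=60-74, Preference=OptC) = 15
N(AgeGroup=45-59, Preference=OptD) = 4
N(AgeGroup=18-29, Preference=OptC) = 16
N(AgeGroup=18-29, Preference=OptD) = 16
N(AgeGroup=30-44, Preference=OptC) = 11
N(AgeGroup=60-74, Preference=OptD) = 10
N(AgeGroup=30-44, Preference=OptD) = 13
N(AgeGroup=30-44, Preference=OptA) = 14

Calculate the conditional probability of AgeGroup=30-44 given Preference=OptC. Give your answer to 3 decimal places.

Total with Preference=OptC: 16 + 11 + 6 + 15 = 48.
P(AgeGroup=30-44 | Preference=OptC) = 11/48 = 0.229.

0.229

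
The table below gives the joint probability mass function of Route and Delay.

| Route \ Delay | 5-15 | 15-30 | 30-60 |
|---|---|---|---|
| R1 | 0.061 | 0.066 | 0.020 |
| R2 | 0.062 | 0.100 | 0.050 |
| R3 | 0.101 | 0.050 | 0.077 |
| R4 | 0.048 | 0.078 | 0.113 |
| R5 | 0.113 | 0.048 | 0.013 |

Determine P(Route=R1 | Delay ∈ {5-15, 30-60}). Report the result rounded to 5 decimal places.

P(Delay=5-15) = 0.061 + 0.062 + 0.101 + 0.048 + 0.113 = 0.385.
P(Delay=30-60) = 0.020 + 0.050 + 0.077 + 0.113 + 0.013 = 0.273.
P(Delay ∈ {5-15, 30-60}) = 0.385 + 0.273 = 0.658; P(Route=R1, Delay ∈ {5-15, 30-60}) = 0.061 + 0.020 = 0.081.
P(Route=R1 | Delay ∈ {5-15, 30-60}) = 0.081/0.658 = 0.12310.

0.12310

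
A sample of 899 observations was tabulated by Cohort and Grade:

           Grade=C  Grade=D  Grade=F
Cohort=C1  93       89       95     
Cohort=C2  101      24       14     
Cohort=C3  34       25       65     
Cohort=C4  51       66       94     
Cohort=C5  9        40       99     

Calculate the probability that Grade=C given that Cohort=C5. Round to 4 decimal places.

Total with Cohort=C5: 9 + 40 + 99 = 148.
P(Grade=C | Cohort=C5) = 9/148 = 0.0608.

0.0608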